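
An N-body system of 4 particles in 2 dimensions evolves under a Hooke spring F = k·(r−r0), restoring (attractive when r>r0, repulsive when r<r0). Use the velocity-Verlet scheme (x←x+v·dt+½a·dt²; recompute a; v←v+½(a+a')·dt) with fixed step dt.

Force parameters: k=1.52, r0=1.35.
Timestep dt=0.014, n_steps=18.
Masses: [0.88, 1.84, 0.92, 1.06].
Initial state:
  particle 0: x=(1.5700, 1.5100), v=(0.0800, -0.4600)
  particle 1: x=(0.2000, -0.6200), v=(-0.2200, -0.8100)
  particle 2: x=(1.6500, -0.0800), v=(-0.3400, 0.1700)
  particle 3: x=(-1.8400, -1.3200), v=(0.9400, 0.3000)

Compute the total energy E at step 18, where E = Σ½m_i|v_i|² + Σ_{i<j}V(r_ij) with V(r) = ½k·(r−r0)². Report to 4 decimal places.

14.3828

step 0: x0=(1.5700, 1.5100) x1=(0.2000, -0.6200) x2=(1.6500, -0.0800) x3=(-1.8400, -1.3200)
step 1: x0=(1.5706, 1.5030) x1=(0.1969, -0.6313) x2=(1.6448, -0.0777) x3=(-1.8261, -1.3154)
step 2: x0=(1.5702, 1.4950) x1=(0.1939, -0.6424) x2=(1.6389, -0.0756) x3=(-1.8107, -1.3099)
step 3: x0=(1.5688, 1.4858) x1=(0.1908, -0.6534) x2=(1.6322, -0.0738) x3=(-1.7938, -1.3036)
step 4: x0=(1.5664, 1.4756) x1=(0.1878, -0.6643) x2=(1.6248, -0.0721) x3=(-1.7755, -1.2965)
step 5: x0=(1.5630, 1.4644) x1=(0.1848, -0.6750) x2=(1.6166, -0.0706) x3=(-1.7557, -1.2886)
step 6: x0=(1.5586, 1.4521) x1=(0.1818, -0.6856) x2=(1.6076, -0.0694) x3=(-1.7345, -1.2798)
step 7: x0=(1.5532, 1.4388) x1=(0.1789, -0.6961) x2=(1.5979, -0.0684) x3=(-1.7119, -1.2703)
step 8: x0=(1.5469, 1.4244) x1=(0.1760, -0.7064) x2=(1.5875, -0.0675) x3=(-1.6880, -1.2600)
step 9: x0=(1.5396, 1.4091) x1=(0.1732, -0.7165) x2=(1.5764, -0.0669) x3=(-1.6627, -1.2489)
step 10: x0=(1.5313, 1.3927) x1=(0.1703, -0.7265) x2=(1.5646, -0.0666) x3=(-1.6361, -1.2371)
step 11: x0=(1.5221, 1.3754) x1=(0.1676, -0.7364) x2=(1.5521, -0.0664) x3=(-1.6082, -1.2245)
step 12: x0=(1.5120, 1.3572) x1=(0.1649, -0.7461) x2=(1.5389, -0.0665) x3=(-1.5791, -1.2112)
step 13: x0=(1.5010, 1.3380) x1=(0.1622, -0.7556) x2=(1.5251, -0.0667) x3=(-1.5487, -1.1973)
step 14: x0=(1.4891, 1.3179) x1=(0.1596, -0.7650) x2=(1.5106, -0.0672) x3=(-1.5172, -1.1826)
step 15: x0=(1.4764, 1.2969) x1=(0.1571, -0.7743) x2=(1.4955, -0.0680) x3=(-1.4845, -1.1673)
step 16: x0=(1.4627, 1.2751) x1=(0.1546, -0.7834) x2=(1.4798, -0.0689) x3=(-1.4507, -1.1513)
step 17: x0=(1.4483, 1.2524) x1=(0.1522, -0.7923) x2=(1.4636, -0.0701) x3=(-1.4158, -1.1346)
step 18: x0=(1.4330, 1.2289) x1=(0.1499, -0.8011) x2=(1.4468, -0.0715) x3=(-1.3799, -1.1174)
step 0 velocities: v0=(0.0800, -0.4600) v1=(-0.2200, -0.8100) v2=(-0.3400, 0.1700) v3=(0.9400, 0.3000)
step 0: KE=1.3265, PE=13.0581, E=14.3846
step 18 velocities: v0=(-1.1186, -1.7057) v1=(-0.1632, -0.6234) v2=(-1.2214, -0.1083) v3=(2.6015, 1.2517)
step 18: KE=7.3215, PE=7.0613, E=14.3828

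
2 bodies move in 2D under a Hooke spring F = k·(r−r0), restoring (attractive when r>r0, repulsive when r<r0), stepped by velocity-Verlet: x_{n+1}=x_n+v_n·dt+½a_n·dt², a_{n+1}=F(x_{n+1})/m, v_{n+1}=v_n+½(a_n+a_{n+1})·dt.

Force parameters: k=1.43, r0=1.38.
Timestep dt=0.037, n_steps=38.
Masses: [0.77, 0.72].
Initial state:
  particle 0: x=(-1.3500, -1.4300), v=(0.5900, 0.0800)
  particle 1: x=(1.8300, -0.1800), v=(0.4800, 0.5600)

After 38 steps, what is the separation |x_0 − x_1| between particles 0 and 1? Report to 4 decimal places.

1.1182

step 0: x0=(-1.3500, -1.4300) x1=(1.8300, -0.1800)
step 1: x0=(-1.3258, -1.4261) x1=(1.8452, -0.1603)
step 2: x0=(-1.2967, -1.4203) x1=(1.8552, -0.1426)
step 3: x0=(-1.2629, -1.4125) x1=(1.8602, -0.1270)
step 4: x0=(-1.2244, -1.4028) x1=(1.8601, -0.1135)
step 5: x0=(-1.1813, -1.3912) x1=(1.8551, -0.1021)
step 6: x0=(-1.1337, -1.3777) x1=(1.8453, -0.0926)
step 7: x0=(-1.0818, -1.3623) x1=(1.8309, -0.0852)
step 8: x0=(-1.0256, -1.3451) x1=(1.8119, -0.0798)
step 9: x0=(-0.9655, -1.3260) x1=(1.7887, -0.0762)
step 10: x0=(-0.9015, -1.3053) x1=(1.7614, -0.0745)
step 11: x0=(-0.8340, -1.2829) x1=(1.7303, -0.0746)
step 12: x0=(-0.7631, -1.2589) x1=(1.6956, -0.0764)
step 13: x0=(-0.6891, -1.2334) x1=(1.6576, -0.0797)
step 14: x0=(-0.6123, -1.2066) x1=(1.6166, -0.0845)
step 15: x0=(-0.5330, -1.1784) x1=(1.5728, -0.0907)
step 16: x0=(-0.4514, -1.1492) x1=(1.5267, -0.0982)
step 17: x0=(-0.3679, -1.1188) x1=(1.4785, -0.1067)
step 18: x0=(-0.2828, -1.0876) x1=(1.4286, -0.1162)
step 19: x0=(-0.1964, -1.0557) x1=(1.3773, -0.1265)
step 20: x0=(-0.1090, -1.0232) x1=(1.3249, -0.1373)
step 21: x0=(-0.0209, -0.9903) x1=(1.2719, -0.1487)
step 22: x0=(0.0675, -0.9571) x1=(1.2184, -0.1602)
step 23: x0=(0.1559, -0.9239) x1=(1.1650, -0.1718)
step 24: x0=(0.2441, -0.8910) x1=(1.1117, -0.1832)
step 25: x0=(0.3318, -0.8584) x1=(1.0591, -0.1942)
step 26: x0=(0.4187, -0.8265) x1=(1.0072, -0.2044)
step 27: x0=(0.5047, -0.7956) x1=(0.9563, -0.2136)
step 28: x0=(0.5898, -0.7659) x1=(0.9065, -0.2214)
step 29: x0=(0.6738, -0.7379) x1=(0.8577, -0.2274)
step 30: x0=(0.7572, -0.7119) x1=(0.8097, -0.2314)
step 31: x0=(0.8403, -0.6882) x1=(0.7619, -0.2328)
step 32: x0=(0.9238, -0.6668) x1=(0.7137, -0.2319)
step 33: x0=(1.0082, -0.6474) x1=(0.6645, -0.2287)
step 34: x0=(1.0941, -0.6297) x1=(0.6138, -0.2237)
step 35: x0=(1.1814, -0.6132) x1=(0.5615, -0.2175)
step 36: x0=(1.2700, -0.5976) x1=(0.5078, -0.2103)
step 37: x0=(1.3599, -0.5826) x1=(0.4528, -0.2025)
step 38: x0=(1.4507, -0.5680) x1=(0.3968, -0.1942)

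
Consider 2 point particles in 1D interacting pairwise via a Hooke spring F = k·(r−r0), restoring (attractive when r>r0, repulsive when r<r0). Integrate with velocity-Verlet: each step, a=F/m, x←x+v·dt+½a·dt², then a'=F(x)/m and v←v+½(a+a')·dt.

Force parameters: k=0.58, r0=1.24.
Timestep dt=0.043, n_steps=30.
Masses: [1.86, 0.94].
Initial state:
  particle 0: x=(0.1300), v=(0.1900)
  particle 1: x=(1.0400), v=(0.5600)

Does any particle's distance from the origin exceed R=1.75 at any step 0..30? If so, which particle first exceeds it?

step 0: x0=(0.1300) x1=(1.0400)
step 1: x0=(0.1381) x1=(1.0643)
step 2: x0=(0.1460) x1=(1.0889)
step 3: x0=(0.1537) x1=(1.1139)
step 4: x0=(0.1613) x1=(1.1391)
step 5: x0=(0.1687) x1=(1.1647)
step 6: x0=(0.1759) x1=(1.1906)
step 7: x0=(0.1831) x1=(1.2167)
step 8: x0=(0.1901) x1=(1.2431)
step 9: x0=(0.1970) x1=(1.2696)
step 10: x0=(0.2038) x1=(1.2964)
step 11: x0=(0.2106) x1=(1.3233)
step 12: x0=(0.2172) x1=(1.3504)
step 13: x0=(0.2238) x1=(1.3776)
step 14: x0=(0.2304) x1=(1.4049)
step 15: x0=(0.2369) x1=(1.4322)
step 16: x0=(0.2433) x1=(1.4597)
step 17: x0=(0.2498) x1=(1.4871)
step 18: x0=(0.2563) x1=(1.5146)
step 19: x0=(0.2628) x1=(1.5420)
step 20: x0=(0.2693) x1=(1.5694)
step 21: x0=(0.2758) x1=(1.5967)
step 22: x0=(0.2824) x1=(1.6239)
step 23: x0=(0.2890) x1=(1.6510)
step 24: x0=(0.2957) x1=(1.6780)
step 25: x0=(0.3025) x1=(1.7048)
step 26: x0=(0.3094) x1=(1.7314)
step 27: x0=(0.3164) x1=(1.7578)
step 28: x0=(0.3235) x1=(1.7840)
step 29: x0=(0.3307) x1=(1.8099)
step 30: x0=(0.3381) x1=(1.8356)

yes, particle 1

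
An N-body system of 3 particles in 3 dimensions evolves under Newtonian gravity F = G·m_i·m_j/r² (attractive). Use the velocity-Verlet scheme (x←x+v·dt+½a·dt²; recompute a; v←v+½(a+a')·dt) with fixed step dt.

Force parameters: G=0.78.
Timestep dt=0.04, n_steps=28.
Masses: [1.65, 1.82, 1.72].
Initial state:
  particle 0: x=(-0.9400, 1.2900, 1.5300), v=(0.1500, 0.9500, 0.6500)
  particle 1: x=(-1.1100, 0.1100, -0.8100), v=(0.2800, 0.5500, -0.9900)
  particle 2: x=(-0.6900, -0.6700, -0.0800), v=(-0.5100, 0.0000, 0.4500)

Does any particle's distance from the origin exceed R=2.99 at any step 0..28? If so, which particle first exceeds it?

yes, particle 0

step 0: x0=(-0.9400, 1.2900, 1.5300) x1=(-1.1100, 0.1100, -0.8100) x2=(-0.6900, -0.6700, -0.0800)
step 1: x0=(-0.9340, 1.3278, 1.5557) x1=(-1.0985, 0.1315, -0.8489) x2=(-0.7107, -0.6693, -0.0624)
step 2: x0=(-0.9280, 1.3652, 1.5810) x1=(-1.0865, 0.1521, -0.8866) x2=(-0.7320, -0.6673, -0.0458)
step 3: x0=(-0.9220, 1.4022, 1.6058) x1=(-1.0740, 0.1719, -0.9231) x2=(-0.7538, -0.6640, -0.0299)
step 4: x0=(-0.9159, 1.4389, 1.6302) x1=(-1.0612, 0.1909, -0.9584) x2=(-0.7759, -0.6595, -0.0149)
step 5: x0=(-0.9099, 1.4752, 1.6541) x1=(-1.0481, 0.2092, -0.9925) x2=(-0.7983, -0.6540, -0.0007)
step 6: x0=(-0.9039, 1.5112, 1.6776) x1=(-1.0348, 0.2268, -1.0256) x2=(-0.8210, -0.6474, 0.0127)
step 7: x0=(-0.8979, 1.5468, 1.7007) x1=(-1.0213, 0.2438, -1.0575) x2=(-0.8439, -0.6398, 0.0255)
step 8: x0=(-0.8918, 1.5821, 1.7234) x1=(-1.0076, 0.2602, -1.0885) x2=(-0.8669, -0.6313, 0.0375)
step 9: x0=(-0.8858, 1.6171, 1.7457) x1=(-0.9938, 0.2761, -1.1184) x2=(-0.8900, -0.6219, 0.0488)
step 10: x0=(-0.8798, 1.6518, 1.7677) x1=(-0.9800, 0.2914, -1.1474) x2=(-0.9132, -0.6117, 0.0594)
step 11: x0=(-0.8738, 1.6861, 1.7893) x1=(-0.9661, 0.3063, -1.1755) x2=(-0.9365, -0.6006, 0.0694)
step 12: x0=(-0.8678, 1.7202, 1.8105) x1=(-0.9522, 0.3207, -1.2026) x2=(-0.9597, -0.5888, 0.0788)
step 13: x0=(-0.8619, 1.7540, 1.8314) x1=(-0.9383, 0.3347, -1.2289) x2=(-0.9830, -0.5763, 0.0875)
step 14: x0=(-0.8559, 1.7874, 1.8520) x1=(-0.9244, 0.3483, -1.2543) x2=(-1.0062, -0.5631, 0.0957)
step 15: x0=(-0.8500, 1.8206, 1.8723) x1=(-0.9105, 0.3615, -1.2788) x2=(-1.0293, -0.5492, 0.1034)
step 16: x0=(-0.8441, 1.8536, 1.8922) x1=(-0.8967, 0.3744, -1.3026) x2=(-1.0524, -0.5347, 0.1104)
step 17: x0=(-0.8382, 1.8862, 1.9118) x1=(-0.8830, 0.3869, -1.3256) x2=(-1.0754, -0.5195, 0.1170)
step 18: x0=(-0.8323, 1.9186, 1.9311) x1=(-0.8693, 0.3991, -1.3479) x2=(-1.0983, -0.5038, 0.1230)
step 19: x0=(-0.8264, 1.9508, 1.9502) x1=(-0.8557, 0.4110, -1.3694) x2=(-1.1211, -0.4874, 0.1286)
step 20: x0=(-0.8206, 1.9826, 1.9689) x1=(-0.8423, 0.4226, -1.3901) x2=(-1.1437, -0.4706, 0.1336)
step 21: x0=(-0.8148, 2.0143, 1.9873) x1=(-0.8289, 0.4340, -1.4102) x2=(-1.1662, -0.4532, 0.1382)
step 22: x0=(-0.8090, 2.0457, 2.0055) x1=(-0.8157, 0.4451, -1.4296) x2=(-1.1886, -0.4353, 0.1423)
step 23: x0=(-0.8032, 2.0768, 2.0234) x1=(-0.8026, 0.4559, -1.4483) x2=(-1.2108, -0.4170, 0.1460)
step 24: x0=(-0.7975, 2.1077, 2.0410) x1=(-0.7896, 0.4665, -1.4663) x2=(-1.2328, -0.3981, 0.1492)
step 25: x0=(-0.7918, 2.1384, 2.0584) x1=(-0.7768, 0.4769, -1.4837) x2=(-1.2546, -0.3788, 0.1520)
step 26: x0=(-0.7861, 2.1688, 2.0755) x1=(-0.7641, 0.4871, -1.5005) x2=(-1.2763, -0.3591, 0.1544)
step 27: x0=(-0.7805, 2.1990, 2.0923) x1=(-0.7516, 0.4971, -1.5167) x2=(-1.2977, -0.3389, 0.1564)
step 28: x0=(-0.7749, 2.2290, 2.1089) x1=(-0.7392, 0.5069, -1.5323) x2=(-1.3190, -0.3183, 0.1580)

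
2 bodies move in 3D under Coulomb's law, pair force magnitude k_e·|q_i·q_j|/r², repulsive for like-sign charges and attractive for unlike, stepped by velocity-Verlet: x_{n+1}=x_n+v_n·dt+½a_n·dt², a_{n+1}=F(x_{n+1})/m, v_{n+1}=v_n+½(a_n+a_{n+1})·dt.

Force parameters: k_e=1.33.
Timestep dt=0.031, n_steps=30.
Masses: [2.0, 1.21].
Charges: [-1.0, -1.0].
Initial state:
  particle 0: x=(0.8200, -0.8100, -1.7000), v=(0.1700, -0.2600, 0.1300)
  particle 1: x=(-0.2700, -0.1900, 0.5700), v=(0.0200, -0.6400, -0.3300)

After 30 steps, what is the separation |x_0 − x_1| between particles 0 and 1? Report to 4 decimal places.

2.3535

step 0: x0=(0.8200, -0.8100, -1.7000) x1=(-0.2700, -0.1900, 0.5700)
step 1: x0=(0.8253, -0.8181, -1.6960) x1=(-0.2694, -0.2098, 0.5598)
step 2: x0=(0.8306, -0.8262, -1.6921) x1=(-0.2689, -0.2296, 0.5498)
step 3: x0=(0.8360, -0.8343, -1.6883) x1=(-0.2684, -0.2494, 0.5399)
step 4: x0=(0.8414, -0.8424, -1.6846) x1=(-0.2681, -0.2691, 0.5302)
step 5: x0=(0.8469, -0.8506, -1.6809) x1=(-0.2678, -0.2887, 0.5206)
step 6: x0=(0.8524, -0.8588, -1.6773) x1=(-0.2675, -0.3084, 0.5111)
step 7: x0=(0.8579, -0.8670, -1.6739) x1=(-0.2674, -0.3280, 0.5018)
step 8: x0=(0.8635, -0.8752, -1.6705) x1=(-0.2673, -0.3475, 0.4927)
step 9: x0=(0.8691, -0.8834, -1.6672) x1=(-0.2673, -0.3671, 0.4836)
step 10: x0=(0.8748, -0.8917, -1.6640) x1=(-0.2673, -0.3866, 0.4748)
step 11: x0=(0.8806, -0.9000, -1.6609) x1=(-0.2675, -0.4060, 0.4660)
step 12: x0=(0.8863, -0.9083, -1.6578) x1=(-0.2677, -0.4254, 0.4575)
step 13: x0=(0.8922, -0.9167, -1.6549) x1=(-0.2680, -0.4448, 0.4491)
step 14: x0=(0.8981, -0.9250, -1.6521) x1=(-0.2684, -0.4642, 0.4408)
step 15: x0=(0.9040, -0.9334, -1.6493) x1=(-0.2689, -0.4835, 0.4327)
step 16: x0=(0.9100, -0.9418, -1.6466) x1=(-0.2694, -0.5028, 0.4247)
step 17: x0=(0.9160, -0.9502, -1.6441) x1=(-0.2701, -0.5220, 0.4169)
step 18: x0=(0.9221, -0.9586, -1.6416) x1=(-0.2708, -0.5413, 0.4092)
step 19: x0=(0.9283, -0.9671, -1.6392) x1=(-0.2717, -0.5605, 0.4017)
step 20: x0=(0.9345, -0.9755, -1.6369) x1=(-0.2726, -0.5796, 0.3944)
step 21: x0=(0.9407, -0.9840, -1.6347) x1=(-0.2736, -0.5987, 0.3872)
step 22: x0=(0.9470, -0.9925, -1.6326) x1=(-0.2747, -0.6178, 0.3802)
step 23: x0=(0.9534, -1.0011, -1.6306) x1=(-0.2759, -0.6369, 0.3733)
step 24: x0=(0.9598, -1.0096, -1.6287) x1=(-0.2772, -0.6560, 0.3666)
step 25: x0=(0.9663, -1.0182, -1.6269) x1=(-0.2786, -0.6750, 0.3600)
step 26: x0=(0.9729, -1.0267, -1.6252) x1=(-0.2801, -0.6940, 0.3536)
step 27: x0=(0.9795, -1.0353, -1.6236) x1=(-0.2817, -0.7129, 0.3473)
step 28: x0=(0.9862, -1.0439, -1.6221) x1=(-0.2834, -0.7319, 0.3413)
step 29: x0=(0.9929, -1.0526, -1.6206) x1=(-0.2852, -0.7508, 0.3353)
step 30: x0=(0.9997, -1.0612, -1.6193) x1=(-0.2871, -0.7696, 0.3295)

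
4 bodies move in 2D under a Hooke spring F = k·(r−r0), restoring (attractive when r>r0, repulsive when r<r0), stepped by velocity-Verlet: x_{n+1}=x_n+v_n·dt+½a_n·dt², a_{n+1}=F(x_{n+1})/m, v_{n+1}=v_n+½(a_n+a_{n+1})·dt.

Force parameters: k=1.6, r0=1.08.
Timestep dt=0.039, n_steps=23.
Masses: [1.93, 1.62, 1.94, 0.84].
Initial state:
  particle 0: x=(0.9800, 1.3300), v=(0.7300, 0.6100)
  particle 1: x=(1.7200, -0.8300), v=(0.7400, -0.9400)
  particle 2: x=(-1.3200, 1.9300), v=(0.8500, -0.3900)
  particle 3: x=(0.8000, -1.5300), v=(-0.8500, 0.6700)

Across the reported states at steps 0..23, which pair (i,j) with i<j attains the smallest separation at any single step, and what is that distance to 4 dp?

step 0: x0=(0.9800, 1.3300) x1=(1.7200, -0.8300) x2=(-1.3200, 1.9300) x3=(0.8000, -1.5300)
step 1: x0=(1.0079, 1.3522) x1=(1.7468, -0.8643) x2=(-1.2837, 1.9117) x3=(0.7648, -1.4975)
step 2: x0=(1.0345, 1.3710) x1=(1.7696, -0.8938) x2=(-1.2411, 1.8874) x3=(0.7260, -1.4526)
step 3: x0=(1.0598, 1.3863) x1=(1.7883, -0.9185) x2=(-1.1925, 1.8571) x3=(0.6839, -1.3955)
step 4: x0=(1.0838, 1.3983) x1=(1.8030, -0.9382) x2=(-1.1379, 1.8210) x3=(0.6389, -1.3266)
step 5: x0=(1.1065, 1.4067) x1=(1.8135, -0.9531) x2=(-1.0776, 1.7794) x3=(0.5915, -1.2463)
step 6: x0=(1.1280, 1.4118) x1=(1.8201, -0.9630) x2=(-1.0118, 1.7324) x3=(0.5422, -1.1553)
step 7: x0=(1.1481, 1.4134) x1=(1.8227, -0.9680) x2=(-0.9408, 1.6803) x3=(0.4914, -1.0541)
step 8: x0=(1.1670, 1.4117) x1=(1.8214, -0.9682) x2=(-0.8649, 1.6235) x3=(0.4398, -0.9437)
step 9: x0=(1.1846, 1.4068) x1=(1.8161, -0.9635) x2=(-0.7844, 1.5622) x3=(0.3879, -0.8248)
step 10: x0=(1.2009, 1.3988) x1=(1.8071, -0.9542) x2=(-0.6995, 1.4968) x3=(0.3362, -0.6984)
step 11: x0=(1.2161, 1.3878) x1=(1.7944, -0.9403) x2=(-0.6108, 1.4277) x3=(0.2854, -0.5654)
step 12: x0=(1.2302, 1.3739) x1=(1.7780, -0.9218) x2=(-0.5185, 1.3553) x3=(0.2359, -0.4271)
step 13: x0=(1.2432, 1.3574) x1=(1.7581, -0.8989) x2=(-0.4230, 1.2800) x3=(0.1883, -0.2844)
step 14: x0=(1.2552, 1.3385) x1=(1.7349, -0.8718) x2=(-0.3247, 1.2023) x3=(0.1431, -0.1387)
step 15: x0=(1.2663, 1.3172) x1=(1.7083, -0.8406) x2=(-0.2240, 1.1226) x3=(0.1007, 0.0090)
step 16: x0=(1.2766, 1.2939) x1=(1.6787, -0.8054) x2=(-0.1213, 1.0413) x3=(0.0614, 0.1573)
step 17: x0=(1.2862, 1.2686) x1=(1.6462, -0.7664) x2=(-0.0169, 0.9590) x3=(0.0255, 0.3051)
step 18: x0=(1.2951, 1.2417) x1=(1.6110, -0.7238) x2=(0.0890, 0.8762) x3=(-0.0072, 0.4512)
step 19: x0=(1.3036, 1.2133) x1=(1.5733, -0.6778) x2=(0.1962, 0.7931) x3=(-0.0370, 0.5945)
step 20: x0=(1.3116, 1.1836) x1=(1.5333, -0.6287) x2=(0.3050, 0.7099) x3=(-0.0652, 0.7352)
step 21: x0=(1.3193, 1.1528) x1=(1.4912, -0.5766) x2=(0.4154, 0.6260) x3=(-0.0922, 0.8743)
step 22: x0=(1.3266, 1.1211) x1=(1.4473, -0.5218) x2=(0.5268, 0.5412) x3=(-0.1173, 1.0123)
step 23: x0=(1.3337, 1.0887) x1=(1.4019, -0.4647) x2=(0.6387, 0.4559) x3=(-0.1396, 1.1485)

pair (2,3), distance 0.3062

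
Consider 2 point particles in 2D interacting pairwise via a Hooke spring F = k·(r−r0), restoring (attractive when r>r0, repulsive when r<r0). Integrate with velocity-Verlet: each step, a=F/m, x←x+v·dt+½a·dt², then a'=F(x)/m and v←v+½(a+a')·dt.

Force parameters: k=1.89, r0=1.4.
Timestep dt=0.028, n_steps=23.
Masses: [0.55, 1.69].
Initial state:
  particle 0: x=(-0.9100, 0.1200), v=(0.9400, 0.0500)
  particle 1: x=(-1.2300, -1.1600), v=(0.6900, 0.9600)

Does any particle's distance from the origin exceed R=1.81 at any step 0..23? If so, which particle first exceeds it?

no

step 0: x0=(-0.9100, 0.1200) x1=(-1.2300, -1.1600)
step 1: x0=(-0.8837, 0.1215) x1=(-1.2107, -1.1332)
step 2: x0=(-0.8572, 0.1233) x1=(-1.1914, -1.1064)
step 3: x0=(-0.8307, 0.1254) x1=(-1.1721, -1.0797)
step 4: x0=(-0.8041, 0.1279) x1=(-1.1529, -1.0532)
step 5: x0=(-0.7774, 0.1308) x1=(-1.1337, -1.0268)
step 6: x0=(-0.7505, 0.1342) x1=(-1.1146, -1.0006)
step 7: x0=(-0.7234, 0.1381) x1=(-1.0955, -0.9746)
step 8: x0=(-0.6962, 0.1426) x1=(-1.0765, -0.9487)
step 9: x0=(-0.6687, 0.1478) x1=(-1.0576, -0.9230)
step 10: x0=(-0.6410, 0.1536) x1=(-1.0387, -0.8976)
step 11: x0=(-0.6130, 0.1601) x1=(-1.0199, -0.8724)
step 12: x0=(-0.5847, 0.1673) x1=(-1.0012, -0.8474)
step 13: x0=(-0.5562, 0.1753) x1=(-0.9826, -0.8226)
step 14: x0=(-0.5273, 0.1840) x1=(-0.9642, -0.7981)
step 15: x0=(-0.4980, 0.1936) x1=(-0.9458, -0.7739)
step 16: x0=(-0.4684, 0.2040) x1=(-0.9276, -0.7500)
step 17: x0=(-0.4383, 0.2152) x1=(-0.9095, -0.7263)
step 18: x0=(-0.4079, 0.2272) x1=(-0.8915, -0.7029)
step 19: x0=(-0.3770, 0.2401) x1=(-0.8736, -0.6797)
step 20: x0=(-0.3456, 0.2538) x1=(-0.8560, -0.6568)
step 21: x0=(-0.3138, 0.2684) x1=(-0.8384, -0.6342)
step 22: x0=(-0.2815, 0.2838) x1=(-0.8211, -0.6119)
step 23: x0=(-0.2487, 0.3000) x1=(-0.8038, -0.5899)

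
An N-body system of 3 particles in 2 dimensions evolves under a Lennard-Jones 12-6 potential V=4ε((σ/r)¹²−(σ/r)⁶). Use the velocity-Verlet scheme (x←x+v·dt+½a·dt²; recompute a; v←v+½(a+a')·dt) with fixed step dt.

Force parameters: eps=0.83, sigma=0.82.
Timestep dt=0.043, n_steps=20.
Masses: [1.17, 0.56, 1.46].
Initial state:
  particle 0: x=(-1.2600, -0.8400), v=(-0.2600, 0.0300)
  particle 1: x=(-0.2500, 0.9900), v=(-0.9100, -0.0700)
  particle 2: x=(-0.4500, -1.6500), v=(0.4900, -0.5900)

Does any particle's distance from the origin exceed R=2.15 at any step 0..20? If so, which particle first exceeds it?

step 0: x0=(-1.2600, -0.8400) x1=(-0.2500, 0.9900) x2=(-0.4500, -1.6500)
step 1: x0=(-1.2702, -0.8396) x1=(-0.2892, 0.9869) x2=(-0.4297, -1.6746)
step 2: x0=(-1.2788, -0.8408) x1=(-0.3284, 0.9837) x2=(-0.4107, -1.6979)
step 3: x0=(-1.2859, -0.8433) x1=(-0.3677, 0.9804) x2=(-0.3928, -1.7201)
step 4: x0=(-1.2919, -0.8470) x1=(-0.4070, 0.9769) x2=(-0.3758, -1.7414)
step 5: x0=(-1.2967, -0.8516) x1=(-0.4464, 0.9733) x2=(-0.3597, -1.7618)
step 6: x0=(-1.3006, -0.8570) x1=(-0.4858, 0.9696) x2=(-0.3444, -1.7815)
step 7: x0=(-1.3037, -0.8631) x1=(-0.5254, 0.9656) x2=(-0.3297, -1.8006)
step 8: x0=(-1.3059, -0.8699) x1=(-0.5649, 0.9615) x2=(-0.3156, -1.8190)
step 9: x0=(-1.3075, -0.8773) x1=(-0.6046, 0.9573) x2=(-0.3020, -1.8369)
step 10: x0=(-1.3083, -0.8853) x1=(-0.6443, 0.9528) x2=(-0.2890, -1.8544)
step 11: x0=(-1.3086, -0.8937) x1=(-0.6841, 0.9482) x2=(-0.2764, -1.8714)
step 12: x0=(-1.3083, -0.9025) x1=(-0.7239, 0.9434) x2=(-0.2643, -1.8879)
step 13: x0=(-1.3074, -0.9117) x1=(-0.7638, 0.9384) x2=(-0.2526, -1.9041)
step 14: x0=(-1.3060, -0.9213) x1=(-0.8037, 0.9332) x2=(-0.2413, -1.9199)
step 15: x0=(-1.3042, -0.9312) x1=(-0.8437, 0.9278) x2=(-0.2304, -1.9354)
step 16: x0=(-1.3018, -0.9415) x1=(-0.8837, 0.9221) x2=(-0.2198, -1.9505)
step 17: x0=(-1.2991, -0.9521) x1=(-0.9238, 0.9163) x2=(-0.2095, -1.9653)
step 18: x0=(-1.2958, -0.9629) x1=(-0.9639, 0.9102) x2=(-0.1996, -1.9798)
step 19: x0=(-1.2922, -0.9740) x1=(-1.0041, 0.9039) x2=(-0.1900, -1.9939)
step 20: x0=(-1.2882, -0.9853) x1=(-1.0443, 0.8974) x2=(-0.1807, -2.0078)

no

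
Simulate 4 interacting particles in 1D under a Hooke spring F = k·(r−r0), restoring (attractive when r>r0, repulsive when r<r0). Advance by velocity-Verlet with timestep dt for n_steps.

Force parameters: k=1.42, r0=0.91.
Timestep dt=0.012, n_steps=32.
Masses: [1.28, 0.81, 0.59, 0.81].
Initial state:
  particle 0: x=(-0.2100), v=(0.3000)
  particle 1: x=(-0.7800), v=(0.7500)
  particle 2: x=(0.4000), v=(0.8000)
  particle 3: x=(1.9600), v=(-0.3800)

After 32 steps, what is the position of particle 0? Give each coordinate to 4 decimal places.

(0.0081)

step 0: x0=(-0.2100) x1=(-0.7800) x2=(0.4000) x3=(1.9600)
step 1: x0=(-0.2063) x1=(-0.7708) x2=(0.4097) x3=(1.9550)
step 2: x0=(-0.2024) x1=(-0.7611) x2=(0.4197) x3=(1.9490)
step 3: x0=(-0.1983) x1=(-0.7510) x2=(0.4298) x3=(1.9421)
step 4: x0=(-0.1939) x1=(-0.7405) x2=(0.4402) x3=(1.9343)
step 5: x0=(-0.1894) x1=(-0.7296) x2=(0.4508) x3=(1.9256)
step 6: x0=(-0.1847) x1=(-0.7182) x2=(0.4616) x3=(1.9160)
step 7: x0=(-0.1797) x1=(-0.7064) x2=(0.4725) x3=(1.9055)
step 8: x0=(-0.1745) x1=(-0.6942) x2=(0.4837) x3=(1.8942)
step 9: x0=(-0.1692) x1=(-0.6817) x2=(0.4950) x3=(1.8821)
step 10: x0=(-0.1636) x1=(-0.6687) x2=(0.5065) x3=(1.8691)
step 11: x0=(-0.1578) x1=(-0.6554) x2=(0.5181) x3=(1.8553)
step 12: x0=(-0.1518) x1=(-0.6417) x2=(0.5298) x3=(1.8407)
step 13: x0=(-0.1456) x1=(-0.6277) x2=(0.5417) x3=(1.8253)
step 14: x0=(-0.1392) x1=(-0.6133) x2=(0.5537) x3=(1.8092)
step 15: x0=(-0.1326) x1=(-0.5986) x2=(0.5658) x3=(1.7924)
step 16: x0=(-0.1259) x1=(-0.5835) x2=(0.5780) x3=(1.7748)
step 17: x0=(-0.1189) x1=(-0.5681) x2=(0.5903) x3=(1.7566)
step 18: x0=(-0.1117) x1=(-0.5524) x2=(0.6027) x3=(1.7376)
step 19: x0=(-0.1043) x1=(-0.5365) x2=(0.6151) x3=(1.7181)
step 20: x0=(-0.0967) x1=(-0.5202) x2=(0.6275) x3=(1.6979)
step 21: x0=(-0.0890) x1=(-0.5037) x2=(0.6400) x3=(1.6772)
step 22: x0=(-0.0810) x1=(-0.4870) x2=(0.6526) x3=(1.6558)
step 23: x0=(-0.0729) x1=(-0.4699) x2=(0.6651) x3=(1.6340)
step 24: x0=(-0.0646) x1=(-0.4527) x2=(0.6777) x3=(1.6116)
step 25: x0=(-0.0561) x1=(-0.4352) x2=(0.6902) x3=(1.5887)
step 26: x0=(-0.0474) x1=(-0.4176) x2=(0.7027) x3=(1.5653)
step 27: x0=(-0.0386) x1=(-0.3997) x2=(0.7152) x3=(1.5415)
step 28: x0=(-0.0296) x1=(-0.3817) x2=(0.7276) x3=(1.5174)
step 29: x0=(-0.0204) x1=(-0.3636) x2=(0.7400) x3=(1.4928)
step 30: x0=(-0.0110) x1=(-0.3452) x2=(0.7523) x3=(1.4679)
step 31: x0=(-0.0015) x1=(-0.3268) x2=(0.7645) x3=(1.4426)
step 32: x0=(0.0081) x1=(-0.3082) x2=(0.7767) x3=(1.4171)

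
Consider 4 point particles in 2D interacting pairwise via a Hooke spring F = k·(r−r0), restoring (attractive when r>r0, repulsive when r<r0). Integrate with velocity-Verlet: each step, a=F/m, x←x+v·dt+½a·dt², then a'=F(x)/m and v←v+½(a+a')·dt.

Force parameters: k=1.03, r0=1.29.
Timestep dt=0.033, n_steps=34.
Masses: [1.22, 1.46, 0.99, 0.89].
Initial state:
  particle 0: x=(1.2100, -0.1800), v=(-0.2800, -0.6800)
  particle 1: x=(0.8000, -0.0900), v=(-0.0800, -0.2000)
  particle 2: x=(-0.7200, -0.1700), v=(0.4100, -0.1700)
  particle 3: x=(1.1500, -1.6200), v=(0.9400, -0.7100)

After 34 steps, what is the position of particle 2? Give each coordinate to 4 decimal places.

(0.3705, -0.8203)

step 0: x0=(1.2100, -0.1800) x1=(0.8000, -0.0900) x2=(-0.7200, -0.1700) x3=(1.1500, -1.6200)
step 1: x0=(1.2009, -0.2026) x1=(0.7970, -0.0966) x2=(-0.7055, -0.1760) x3=(1.1804, -1.6427)
step 2: x0=(1.1919, -0.2255) x1=(0.7932, -0.1033) x2=(-0.6891, -0.1827) x3=(1.2097, -1.6641)
step 3: x0=(1.1832, -0.2488) x1=(0.7887, -0.1101) x2=(-0.6707, -0.1902) x3=(1.2378, -1.6840)
step 4: x0=(1.1747, -0.2725) x1=(0.7835, -0.1169) x2=(-0.6506, -0.1986) x3=(1.2646, -1.7024)
step 5: x0=(1.1665, -0.2966) x1=(0.7776, -0.1237) x2=(-0.6286, -0.2077) x3=(1.2901, -1.7193)
step 6: x0=(1.1586, -0.3211) x1=(0.7711, -0.1306) x2=(-0.6049, -0.2177) x3=(1.3143, -1.7346)
step 7: x0=(1.1509, -0.3460) x1=(0.7641, -0.1374) x2=(-0.5796, -0.2285) x3=(1.3372, -1.7484)
step 8: x0=(1.1436, -0.3714) x1=(0.7566, -0.1443) x2=(-0.5526, -0.2401) x3=(1.3587, -1.7607)
step 9: x0=(1.1365, -0.3973) x1=(0.7486, -0.1511) x2=(-0.5242, -0.2526) x3=(1.3789, -1.7713)
step 10: x0=(1.1298, -0.4236) x1=(0.7402, -0.1579) x2=(-0.4943, -0.2660) x3=(1.3977, -1.7805)
step 11: x0=(1.1233, -0.4504) x1=(0.7315, -0.1647) x2=(-0.4630, -0.2802) x3=(1.4152, -1.7880)
step 12: x0=(1.1173, -0.4777) x1=(0.7224, -0.1714) x2=(-0.4306, -0.2952) x3=(1.4314, -1.7941)
step 13: x0=(1.1115, -0.5055) x1=(0.7132, -0.1781) x2=(-0.3970, -0.3111) x3=(1.4461, -1.7986)
step 14: x0=(1.1061, -0.5338) x1=(0.7037, -0.1848) x2=(-0.3624, -0.3277) x3=(1.4596, -1.8017)
step 15: x0=(1.1011, -0.5625) x1=(0.6942, -0.1914) x2=(-0.3269, -0.3452) x3=(1.4718, -1.8034)
step 16: x0=(1.0964, -0.5916) x1=(0.6845, -0.1979) x2=(-0.2906, -0.3635) x3=(1.4827, -1.8036)
step 17: x0=(1.0921, -0.6211) x1=(0.6749, -0.2044) x2=(-0.2537, -0.3826) x3=(1.4923, -1.8025)
step 18: x0=(1.0882, -0.6511) x1=(0.6654, -0.2107) x2=(-0.2162, -0.4025) x3=(1.5007, -1.8002)
step 19: x0=(1.0847, -0.6815) x1=(0.6559, -0.2170) x2=(-0.1783, -0.4231) x3=(1.5080, -1.7966)
step 20: x0=(1.0815, -0.7122) x1=(0.6466, -0.2232) x2=(-0.1400, -0.4445) x3=(1.5141, -1.7919)
step 21: x0=(1.0787, -0.7432) x1=(0.6376, -0.2292) x2=(-0.1016, -0.4666) x3=(1.5191, -1.7861)
step 22: x0=(1.0763, -0.7746) x1=(0.6288, -0.2351) x2=(-0.0632, -0.4895) x3=(1.5232, -1.7793)
step 23: x0=(1.0743, -0.8062) x1=(0.6202, -0.2408) x2=(-0.0247, -0.5130) x3=(1.5263, -1.7716)
step 24: x0=(1.0726, -0.8381) x1=(0.6121, -0.2463) x2=(0.0135, -0.5373) x3=(1.5285, -1.7630)
step 25: x0=(1.0713, -0.8702) x1=(0.6043, -0.2516) x2=(0.0515, -0.5623) x3=(1.5299, -1.7537)
step 26: x0=(1.0704, -0.9025) x1=(0.5968, -0.2567) x2=(0.0892, -0.5881) x3=(1.5305, -1.7437)
step 27: x0=(1.0698, -0.9350) x1=(0.5898, -0.2615) x2=(0.1264, -0.6145) x3=(1.5305, -1.7332)
step 28: x0=(1.0695, -0.9677) x1=(0.5832, -0.2659) x2=(0.1631, -0.6417) x3=(1.5299, -1.7222)
step 29: x0=(1.0696, -1.0004) x1=(0.5771, -0.2700) x2=(0.1992, -0.6697) x3=(1.5288, -1.7107)
step 30: x0=(1.0700, -1.0332) x1=(0.5713, -0.2737) x2=(0.2347, -0.6984) x3=(1.5274, -1.6990)
step 31: x0=(1.0706, -1.0661) x1=(0.5659, -0.2770) x2=(0.2697, -0.7278) x3=(1.5256, -1.6871)
step 32: x0=(1.0715, -1.0990) x1=(0.5608, -0.2798) x2=(0.3039, -0.7579) x3=(1.5236, -1.6751)
step 33: x0=(1.0726, -1.1320) x1=(0.5561, -0.2822) x2=(0.3375, -0.7888) x3=(1.5215, -1.6630)
step 34: x0=(1.0739, -1.1649) x1=(0.5516, -0.2841) x2=(0.3705, -0.8203) x3=(1.5195, -1.6509)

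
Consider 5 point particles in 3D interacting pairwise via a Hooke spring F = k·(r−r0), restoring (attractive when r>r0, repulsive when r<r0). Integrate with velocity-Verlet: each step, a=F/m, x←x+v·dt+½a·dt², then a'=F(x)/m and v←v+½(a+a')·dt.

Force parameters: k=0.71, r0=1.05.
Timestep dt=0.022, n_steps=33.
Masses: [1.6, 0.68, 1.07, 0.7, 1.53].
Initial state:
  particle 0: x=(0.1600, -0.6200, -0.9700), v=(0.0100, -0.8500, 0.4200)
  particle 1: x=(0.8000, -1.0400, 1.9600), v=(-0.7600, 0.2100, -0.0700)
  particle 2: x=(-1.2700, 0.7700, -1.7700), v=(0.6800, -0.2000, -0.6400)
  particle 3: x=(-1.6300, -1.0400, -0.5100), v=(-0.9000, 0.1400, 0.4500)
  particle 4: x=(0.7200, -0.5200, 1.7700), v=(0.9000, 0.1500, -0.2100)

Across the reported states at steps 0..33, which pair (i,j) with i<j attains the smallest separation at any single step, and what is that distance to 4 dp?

step 0: x0=(0.1600, -0.6200, -0.9700) x1=(0.8000, -1.0400, 1.9600) x2=(-1.2700, 0.7700, -1.7700) x3=(-1.6300, -1.0400, -0.5100) x4=(0.7200, -0.5200, 1.7700)
step 1: x0=(0.1601, -0.6387, -0.9604) x1=(0.7824, -1.0351, 1.9569) x2=(-1.2545, 0.7650, -1.7830) x3=(-1.6487, -1.0366, -0.4995) x4=(0.7394, -0.5166, 1.7647)
step 2: x0=(0.1601, -0.6573, -0.9501) x1=(0.7629, -1.0295, 1.9505) x2=(-1.2378, 0.7586, -1.7939) x3=(-1.6654, -1.0324, -0.4879) x4=(0.7580, -0.5129, 1.7580)
step 3: x0=(0.1599, -0.6758, -0.9390) x1=(0.7416, -1.0234, 1.9410) x2=(-1.2199, 0.7510, -1.8026) x3=(-1.6798, -1.0275, -0.4751) x4=(0.7758, -0.5091, 1.7500)
step 4: x0=(0.1595, -0.6942, -0.9272) x1=(0.7185, -1.0168, 1.9283) x2=(-1.2010, 0.7420, -1.8092) x3=(-1.6921, -1.0218, -0.4611) x4=(0.7928, -0.5050, 1.7406)
step 5: x0=(0.1590, -0.7125, -0.9148) x1=(0.6935, -1.0095, 1.9125) x2=(-1.1809, 0.7318, -1.8136) x3=(-1.7021, -1.0155, -0.4461) x4=(0.8091, -0.5007, 1.7298)
step 6: x0=(0.1583, -0.7306, -0.9017) x1=(0.6668, -1.0018, 1.8936) x2=(-1.1598, 0.7204, -1.8158) x3=(-1.7100, -1.0084, -0.4301) x4=(0.8245, -0.4963, 1.7178)
step 7: x0=(0.1574, -0.7487, -0.8878) x1=(0.6383, -0.9935, 1.8717) x2=(-1.1376, 0.7076, -1.8159) x3=(-1.7156, -1.0007, -0.4130) x4=(0.8391, -0.4916, 1.7043)
step 8: x0=(0.1564, -0.7666, -0.8734) x1=(0.6081, -0.9847, 1.8467) x2=(-1.1144, 0.6937, -1.8138) x3=(-1.7190, -0.9922, -0.3949) x4=(0.8530, -0.4867, 1.6896)
step 9: x0=(0.1551, -0.7844, -0.8583) x1=(0.5762, -0.9754, 1.8188) x2=(-1.0902, 0.6785, -1.8096) x3=(-1.7202, -0.9831, -0.3758) x4=(0.8661, -0.4817, 1.6736)
step 10: x0=(0.1537, -0.8020, -0.8426) x1=(0.5427, -0.9656, 1.7880) x2=(-1.0651, 0.6621, -1.8033) x3=(-1.7191, -0.9733, -0.3558) x4=(0.8784, -0.4765, 1.6563)
step 11: x0=(0.1521, -0.8195, -0.8262) x1=(0.5075, -0.9553, 1.7543) x2=(-1.0389, 0.6445, -1.7949) x3=(-1.7159, -0.9629, -0.3350) x4=(0.8900, -0.4711, 1.6378)
step 12: x0=(0.1504, -0.8367, -0.8093) x1=(0.4708, -0.9445, 1.7179) x2=(-1.0119, 0.6257, -1.7844) x3=(-1.7105, -0.9519, -0.3133) x4=(0.9007, -0.4656, 1.6181)
step 13: x0=(0.1485, -0.8538, -0.7918) x1=(0.4325, -0.9333, 1.6787) x2=(-0.9840, 0.6058, -1.7718) x3=(-1.7029, -0.9403, -0.2908) x4=(0.9108, -0.4600, 1.5971)
step 14: x0=(0.1464, -0.8707, -0.7737) x1=(0.3929, -0.9215, 1.6369) x2=(-0.9553, 0.5848, -1.7572) x3=(-1.6931, -0.9280, -0.2675) x4=(0.9200, -0.4543, 1.5750)
step 15: x0=(0.1441, -0.8875, -0.7552) x1=(0.3518, -0.9094, 1.5926) x2=(-0.9258, 0.5627, -1.7406) x3=(-1.6813, -0.9152, -0.2436) x4=(0.9286, -0.4485, 1.5518)
step 16: x0=(0.1417, -0.9040, -0.7361) x1=(0.3095, -0.8968, 1.5459) x2=(-0.8954, 0.5395, -1.7220) x3=(-1.6674, -0.9019, -0.2190) x4=(0.9363, -0.4426, 1.5274)
step 17: x0=(0.1391, -0.9203, -0.7165) x1=(0.2660, -0.8837, 1.4968) x2=(-0.8644, 0.5153, -1.7015) x3=(-1.6514, -0.8880, -0.1939) x4=(0.9434, -0.4366, 1.5020)
step 18: x0=(0.1363, -0.9364, -0.6965) x1=(0.2214, -0.8702, 1.4454) x2=(-0.8326, 0.4901, -1.6792) x3=(-1.6335, -0.8737, -0.1681) x4=(0.9497, -0.4306, 1.4754)
step 19: x0=(0.1334, -0.9523, -0.6760) x1=(0.1757, -0.8563, 1.3919) x2=(-0.8002, 0.4639, -1.6550) x3=(-1.6136, -0.8588, -0.1419) x4=(0.9552, -0.4245, 1.4479)
step 20: x0=(0.1304, -0.9679, -0.6551) x1=(0.1292, -0.8420, 1.3364) x2=(-0.7671, 0.4368, -1.6290) x3=(-1.5918, -0.8435, -0.1153) x4=(0.9601, -0.4184, 1.4194)
step 21: x0=(0.1272, -0.9834, -0.6337) x1=(0.0817, -0.8274, 1.2790) x2=(-0.7335, 0.4088, -1.6012) x3=(-1.5682, -0.8278, -0.0883) x4=(0.9642, -0.4123, 1.3899)
step 22: x0=(0.1238, -0.9986, -0.6121) x1=(0.0336, -0.8123, 1.2198) x2=(-0.6993, 0.3800, -1.5718) x3=(-1.5429, -0.8116, -0.0609) x4=(0.9676, -0.4062, 1.3595)
step 23: x0=(0.1203, -1.0135, -0.5900) x1=(-0.0151, -0.7969, 1.1590) x2=(-0.6646, 0.3503, -1.5407) x3=(-1.5158, -0.7951, -0.0333) x4=(0.9702, -0.4001, 1.3282)
step 24: x0=(0.1167, -1.0283, -0.5677) x1=(-0.0644, -0.7811, 1.0966) x2=(-0.6295, 0.3199, -1.5081) x3=(-1.4871, -0.7782, -0.0055) x4=(0.9722, -0.3939, 1.2960)
step 25: x0=(0.1130, -1.0428, -0.5450) x1=(-0.1141, -0.7651, 1.0329) x2=(-0.5939, 0.2887, -1.4740) x3=(-1.4569, -0.7610, 0.0225) x4=(0.9734, -0.3879, 1.2630)
step 26: x0=(0.1091, -1.0571, -0.5221) x1=(-0.1640, -0.7487, 0.9679) x2=(-0.5579, 0.2568, -1.4384) x3=(-1.4252, -0.7435, 0.0506) x4=(0.9740, -0.3818, 1.2292)
step 27: x0=(0.1052, -1.0711, -0.4989) x1=(-0.2142, -0.7321, 0.9018) x2=(-0.5215, 0.2243, -1.4015) x3=(-1.3920, -0.7257, 0.0787) x4=(0.9738, -0.3758, 1.1946)
step 28: x0=(0.1011, -1.0849, -0.4754) x1=(-0.2645, -0.7151, 0.8347) x2=(-0.4849, 0.1912, -1.3632) x3=(-1.3576, -0.7076, 0.1069) x4=(0.9730, -0.3698, 1.1594)
step 29: x0=(0.0970, -1.0985, -0.4518) x1=(-0.3148, -0.6980, 0.7669) x2=(-0.4479, 0.1575, -1.3237) x3=(-1.3219, -0.6893, 0.1350) x4=(0.9715, -0.3639, 1.1234)
step 30: x0=(0.0928, -1.1119, -0.4280) x1=(-0.3650, -0.6806, 0.6983) x2=(-0.4107, 0.1233, -1.2830) x3=(-1.2851, -0.6708, 0.1630) x4=(0.9694, -0.3581, 1.0867)
step 31: x0=(0.0885, -1.1251, -0.4040) x1=(-0.4149, -0.6630, 0.6291) x2=(-0.3733, 0.0887, -1.2413) x3=(-1.2472, -0.6521, 0.1908) x4=(0.9666, -0.3523, 1.0495)
step 32: x0=(0.0842, -1.1381, -0.3798) x1=(-0.4646, -0.6452, 0.5595) x2=(-0.3357, 0.0536, -1.1985) x3=(-1.2084, -0.6333, 0.2185) x4=(0.9631, -0.3466, 1.0116)
step 33: x0=(0.0798, -1.1508, -0.3555) x1=(-0.5139, -0.6272, 0.4896) x2=(-0.2980, 0.0181, -1.1548) x3=(-1.1687, -0.6143, 0.2459) x4=(0.9591, -0.3410, 0.9732)

pair (1,4), distance 0.5497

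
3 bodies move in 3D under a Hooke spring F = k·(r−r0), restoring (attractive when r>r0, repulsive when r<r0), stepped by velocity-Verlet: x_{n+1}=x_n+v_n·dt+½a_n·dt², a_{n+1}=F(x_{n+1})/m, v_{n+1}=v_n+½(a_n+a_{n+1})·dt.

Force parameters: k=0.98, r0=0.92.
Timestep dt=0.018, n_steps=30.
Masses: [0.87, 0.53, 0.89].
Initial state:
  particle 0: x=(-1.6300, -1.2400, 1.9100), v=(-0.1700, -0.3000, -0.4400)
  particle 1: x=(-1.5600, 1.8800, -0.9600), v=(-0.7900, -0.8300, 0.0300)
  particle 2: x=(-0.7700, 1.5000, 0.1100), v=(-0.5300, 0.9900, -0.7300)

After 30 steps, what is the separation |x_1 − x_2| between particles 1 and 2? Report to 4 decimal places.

1.1633

step 0: x0=(-1.6300, -1.2400, 1.9100) x1=(-1.5600, 1.8800, -0.9600) x2=(-0.7700, 1.5000, 0.1100)
step 1: x0=(-1.6329, -1.2446, 1.9014) x1=(-1.5742, 1.8643, -0.9587) x2=(-0.7797, 1.5175, 0.0970)
step 2: x0=(-1.6356, -1.2476, 1.8916) x1=(-1.5882, 1.8471, -0.9558) x2=(-0.7897, 1.5343, 0.0844)
step 3: x0=(-1.6381, -1.2489, 1.8804) x1=(-1.6021, 1.8283, -0.9514) x2=(-0.8000, 1.5504, 0.0721)
step 4: x0=(-1.6403, -1.2486, 1.8680) x1=(-1.6159, 1.8081, -0.9455) x2=(-0.8107, 1.5658, 0.0602)
step 5: x0=(-1.6423, -1.2467, 1.8542) x1=(-1.6295, 1.7864, -0.9381) x2=(-0.8216, 1.5805, 0.0487)
step 6: x0=(-1.6441, -1.2432, 1.8392) x1=(-1.6430, 1.7632, -0.9292) x2=(-0.8328, 1.5945, 0.0375)
step 7: x0=(-1.6456, -1.2381, 1.8229) x1=(-1.6564, 1.7387, -0.9189) x2=(-0.8444, 1.6078, 0.0267)
step 8: x0=(-1.6469, -1.2313, 1.8054) x1=(-1.6696, 1.7127, -0.9072) x2=(-0.8562, 1.6203, 0.0163)
step 9: x0=(-1.6481, -1.2230, 1.7866) x1=(-1.6827, 1.6853, -0.8940) x2=(-0.8683, 1.6321, 0.0063)
step 10: x0=(-1.6490, -1.2131, 1.7666) x1=(-1.6957, 1.6567, -0.8796) x2=(-0.8806, 1.6431, -0.0034)
step 11: x0=(-1.6497, -1.2016, 1.7454) x1=(-1.7085, 1.6267, -0.8637) x2=(-0.8933, 1.6534, -0.0126)
step 12: x0=(-1.6503, -1.1886, 1.7230) x1=(-1.7212, 1.5954, -0.8466) x2=(-0.9062, 1.6630, -0.0215)
step 13: x0=(-1.6507, -1.1741, 1.6994) x1=(-1.7338, 1.5628, -0.8282) x2=(-0.9193, 1.6718, -0.0300)
step 14: x0=(-1.6509, -1.1580, 1.6747) x1=(-1.7462, 1.5291, -0.8086) x2=(-0.9327, 1.6799, -0.0380)
step 15: x0=(-1.6509, -1.1405, 1.6488) x1=(-1.7585, 1.4941, -0.7877) x2=(-0.9464, 1.6872, -0.0457)
step 16: x0=(-1.6508, -1.1214, 1.6219) x1=(-1.7706, 1.4580, -0.7657) x2=(-0.9602, 1.6937, -0.0530)
step 17: x0=(-1.6505, -1.1010, 1.5938) x1=(-1.7827, 1.4208, -0.7426) x2=(-0.9743, 1.6996, -0.0599)
step 18: x0=(-1.6501, -1.0791, 1.5647) x1=(-1.7946, 1.3825, -0.7184) x2=(-0.9887, 1.7046, -0.0664)
step 19: x0=(-1.6496, -1.0559, 1.5345) x1=(-1.8063, 1.3431, -0.6931) x2=(-1.0032, 1.7090, -0.0725)
step 20: x0=(-1.6489, -1.0313, 1.5033) x1=(-1.8179, 1.3028, -0.6669) x2=(-1.0179, 1.7126, -0.0782)
step 21: x0=(-1.6481, -1.0053, 1.4712) x1=(-1.8294, 1.2615, -0.6396) x2=(-1.0329, 1.7155, -0.0836)
step 22: x0=(-1.6472, -0.9781, 1.4381) x1=(-1.8407, 1.2192, -0.6114) x2=(-1.0480, 1.7177, -0.0886)
step 23: x0=(-1.6461, -0.9497, 1.4041) x1=(-1.8519, 1.1761, -0.5823) x2=(-1.0634, 1.7192, -0.0933)
step 24: x0=(-1.6450, -0.9200, 1.3692) x1=(-1.8630, 1.1322, -0.5524) x2=(-1.0789, 1.7199, -0.0976)
step 25: x0=(-1.6438, -0.8891, 1.3335) x1=(-1.8738, 1.0875, -0.5216) x2=(-1.0946, 1.7200, -0.1015)
step 26: x0=(-1.6425, -0.8571, 1.2969) x1=(-1.8846, 1.0421, -0.4901) x2=(-1.1105, 1.7194, -0.1051)
step 27: x0=(-1.6412, -0.8240, 1.2596) x1=(-1.8951, 0.9960, -0.4578) x2=(-1.1265, 1.7182, -0.1084)
step 28: x0=(-1.6397, -0.7898, 1.2215) x1=(-1.9055, 0.9493, -0.4248) x2=(-1.1427, 1.7162, -0.1114)
step 29: x0=(-1.6382, -0.7546, 1.1828) x1=(-1.9156, 0.9020, -0.3912) x2=(-1.1592, 1.7136, -0.1141)
step 30: x0=(-1.6367, -0.7185, 1.1433) x1=(-1.9256, 0.8542, -0.3570) x2=(-1.1757, 1.7104, -0.1165)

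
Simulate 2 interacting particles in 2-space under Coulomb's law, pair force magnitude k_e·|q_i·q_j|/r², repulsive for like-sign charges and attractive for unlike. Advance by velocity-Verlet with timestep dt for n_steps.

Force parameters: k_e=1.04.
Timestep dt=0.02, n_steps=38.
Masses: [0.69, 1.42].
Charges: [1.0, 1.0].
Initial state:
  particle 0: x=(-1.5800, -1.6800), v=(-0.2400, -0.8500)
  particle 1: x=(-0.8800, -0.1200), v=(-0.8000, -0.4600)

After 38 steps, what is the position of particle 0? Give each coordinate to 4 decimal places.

(-1.8070, -2.4549)

step 0: x0=(-1.5800, -1.6800) x1=(-0.8800, -0.1200)
step 1: x0=(-1.5848, -1.6971) x1=(-0.8960, -0.1292)
step 2: x0=(-1.5898, -1.7144) x1=(-0.9119, -0.1382)
step 3: x0=(-1.5948, -1.7318) x1=(-0.9278, -0.1472)
step 4: x0=(-1.5999, -1.7495) x1=(-0.9437, -0.1561)
step 5: x0=(-1.6050, -1.7674) x1=(-0.9595, -0.1649)
step 6: x0=(-1.6103, -1.7854) x1=(-0.9753, -0.1736)
step 7: x0=(-1.6156, -1.8036) x1=(-0.9910, -0.1822)
step 8: x0=(-1.6210, -1.8220) x1=(-1.0068, -0.1907)
step 9: x0=(-1.6264, -1.8406) x1=(-1.0224, -0.1991)
step 10: x0=(-1.6319, -1.8594) x1=(-1.0381, -0.2074)
step 11: x0=(-1.6375, -1.8783) x1=(-1.0537, -0.2157)
step 12: x0=(-1.6432, -1.8975) x1=(-1.0693, -0.2238)
step 13: x0=(-1.6489, -1.9168) x1=(-1.0849, -0.2319)
step 14: x0=(-1.6547, -1.9363) x1=(-1.1004, -0.2399)
step 15: x0=(-1.6605, -1.9560) x1=(-1.1159, -0.2478)
step 16: x0=(-1.6664, -1.9759) x1=(-1.1313, -0.2556)
step 17: x0=(-1.6723, -1.9959) x1=(-1.1468, -0.2633)
step 18: x0=(-1.6783, -2.0161) x1=(-1.1622, -0.2710)
step 19: x0=(-1.6844, -2.0365) x1=(-1.1776, -0.2785)
step 20: x0=(-1.6905, -2.0571) x1=(-1.1930, -0.2860)
step 21: x0=(-1.6966, -2.0778) x1=(-1.2083, -0.2934)
step 22: x0=(-1.7028, -2.0988) x1=(-1.2236, -0.3007)
step 23: x0=(-1.7091, -2.1198) x1=(-1.2389, -0.3079)
step 24: x0=(-1.7153, -2.1411) x1=(-1.2542, -0.3150)
step 25: x0=(-1.7217, -2.1625) x1=(-1.2695, -0.3221)
step 26: x0=(-1.7280, -2.1841) x1=(-1.2847, -0.3290)
step 27: x0=(-1.7344, -2.2058) x1=(-1.2999, -0.3359)
step 28: x0=(-1.7409, -2.2277) x1=(-1.3151, -0.3428)
step 29: x0=(-1.7474, -2.2497) x1=(-1.3303, -0.3495)
step 30: x0=(-1.7539, -2.2719) x1=(-1.3455, -0.3562)
step 31: x0=(-1.7604, -2.2943) x1=(-1.3606, -0.3628)
step 32: x0=(-1.7670, -2.3168) x1=(-1.3758, -0.3693)
step 33: x0=(-1.7736, -2.3395) x1=(-1.3909, -0.3758)
step 34: x0=(-1.7802, -2.3623) x1=(-1.4060, -0.3821)
step 35: x0=(-1.7869, -2.3852) x1=(-1.4211, -0.3884)
step 36: x0=(-1.7936, -2.4083) x1=(-1.4362, -0.3947)
step 37: x0=(-1.8003, -2.4316) x1=(-1.4513, -0.4008)
step 38: x0=(-1.8070, -2.4549) x1=(-1.4663, -0.4069)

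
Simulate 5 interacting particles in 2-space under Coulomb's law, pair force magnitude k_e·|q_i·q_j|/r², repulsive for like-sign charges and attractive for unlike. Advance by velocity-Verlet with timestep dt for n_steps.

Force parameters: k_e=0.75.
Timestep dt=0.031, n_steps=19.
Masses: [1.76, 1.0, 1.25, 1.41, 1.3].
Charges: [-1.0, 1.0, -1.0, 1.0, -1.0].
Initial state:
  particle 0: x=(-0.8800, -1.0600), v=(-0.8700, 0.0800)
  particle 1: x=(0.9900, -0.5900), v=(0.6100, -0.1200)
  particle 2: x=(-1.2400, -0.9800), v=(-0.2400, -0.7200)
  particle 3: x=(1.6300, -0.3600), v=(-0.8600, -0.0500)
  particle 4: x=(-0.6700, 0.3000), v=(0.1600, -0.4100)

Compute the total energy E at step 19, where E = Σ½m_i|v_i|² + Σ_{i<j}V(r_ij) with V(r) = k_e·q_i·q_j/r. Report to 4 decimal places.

4.1145

step 0: x0=(-0.8800, -1.0600) x1=(0.9900, -0.5900) x2=(-1.2400, -0.9800) x3=(1.6300, -0.3600) x4=(-0.6700, 0.3000)
step 1: x0=(-0.9054, -1.0579) x1=(1.0079, -0.5940) x2=(-1.2495, -1.0020) x3=(1.6038, -0.3614) x4=(-0.6648, 0.2875)
step 2: x0=(-0.9274, -1.0566) x1=(1.0237, -0.5986) x2=(-1.2636, -1.0234) x3=(1.5784, -0.3623) x4=(-0.6593, 0.2755)
step 3: x0=(-0.9457, -1.0558) x1=(1.0372, -0.6039) x2=(-1.2827, -1.0446) x3=(1.5542, -0.3627) x4=(-0.6533, 0.2639)
step 4: x0=(-0.9603, -1.0552) x1=(1.0482, -0.6101) x2=(-1.3068, -1.0658) x3=(1.5312, -0.3624) x4=(-0.6469, 0.2527)
step 5: x0=(-0.9714, -1.0548) x1=(1.0566, -0.6175) x2=(-1.3356, -1.0874) x3=(1.5095, -0.3613) x4=(-0.6401, 0.2420)
step 6: x0=(-0.9793, -1.0543) x1=(1.0621, -0.6261) x2=(-1.3688, -1.1095) x3=(1.4892, -0.3593) x4=(-0.6329, 0.2316)
step 7: x0=(-0.9846, -1.0535) x1=(1.0648, -0.6362) x2=(-1.4055, -1.1323) x3=(1.4703, -0.3563) x4=(-0.6252, 0.2217)
step 8: x0=(-0.9875, -1.0526) x1=(1.0647, -0.6479) x2=(-1.4453, -1.1559) x3=(1.4530, -0.3521) x4=(-0.6171, 0.2122)
step 9: x0=(-0.9885, -1.0515) x1=(1.0616, -0.6614) x2=(-1.4877, -1.1802) x3=(1.4371, -0.3465) x4=(-0.6085, 0.2031)
step 10: x0=(-0.9880, -1.0501) x1=(1.0558, -0.6768) x2=(-1.5321, -1.2053) x3=(1.4227, -0.3397) x4=(-0.5994, 0.1943)
step 11: x0=(-0.9862, -1.0486) x1=(1.0475, -0.6942) x2=(-1.5782, -1.2309) x3=(1.4095, -0.3314) x4=(-0.5899, 0.1860)
step 12: x0=(-0.9832, -1.0470) x1=(1.0367, -0.7134) x2=(-1.6258, -1.2571) x3=(1.3974, -0.3217) x4=(-0.5799, 0.1780)
step 13: x0=(-0.9793, -1.0453) x1=(1.0238, -0.7344) x2=(-1.6745, -1.2838) x3=(1.3863, -0.3108) x4=(-0.5694, 0.1703)
step 14: x0=(-0.9746, -1.0435) x1=(1.0089, -0.7572) x2=(-1.7242, -1.3110) x3=(1.3760, -0.2986) x4=(-0.5585, 0.1629)
step 15: x0=(-0.9693, -1.0418) x1=(0.9922, -0.7815) x2=(-1.7747, -1.3386) x3=(1.3664, -0.2852) x4=(-0.5470, 0.1559)
step 16: x0=(-0.9633, -1.0400) x1=(0.9740, -0.8072) x2=(-1.8259, -1.3665) x3=(1.3574, -0.2709) x4=(-0.5351, 0.1493)
step 17: x0=(-0.9568, -1.0383) x1=(0.9543, -0.8342) x2=(-1.8778, -1.3947) x3=(1.3488, -0.2555) x4=(-0.5226, 0.1429)
step 18: x0=(-0.9498, -1.0366) x1=(0.9334, -0.8623) x2=(-1.9302, -1.4233) x3=(1.3405, -0.2393) x4=(-0.5097, 0.1368)
step 19: x0=(-0.9423, -1.0351) x1=(0.9112, -0.8914) x2=(-1.9830, -1.4521) x3=(1.3324, -0.2224) x4=(-0.4962, 0.1310)
step 0 velocities: v0=(-0.8700, 0.0800) v1=(0.6100, -0.1200) v2=(-0.2400, -0.7200) v3=(-0.8600, -0.0500) v4=(0.1600, -0.4100)
step 0: KE=1.8740, PE=2.2417, E=4.1157
step 19 velocities: v0=(0.2459, 0.0495) v1=(-0.7323, -0.9530) v2=(-1.7109, -0.9325) v3=(-0.2572, 0.5573) v4=(0.4423, -0.1823)
step 19: KE=3.5650, PE=0.5495, E=4.1145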